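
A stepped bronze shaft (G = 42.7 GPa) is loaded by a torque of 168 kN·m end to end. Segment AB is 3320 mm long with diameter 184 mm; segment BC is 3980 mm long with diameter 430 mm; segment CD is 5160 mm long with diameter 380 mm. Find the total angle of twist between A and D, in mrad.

J_AB = π(0.184)⁴/32 = 1.13×10^-4 m⁴; J_BC = π(0.430)⁴/32 = 3.36×10^-3 m⁴; J_CD = π(0.380)⁴/32 = 2.05×10^-3 m⁴.
θ = (T/G)·Σ L_i/J_i = (168000/42.7×10⁹)·(3.32/1.13×10^-4 + 3.98/3.36×10^-3 + 5.16/2.05×10^-3) = 0.1307 rad.

131 mrad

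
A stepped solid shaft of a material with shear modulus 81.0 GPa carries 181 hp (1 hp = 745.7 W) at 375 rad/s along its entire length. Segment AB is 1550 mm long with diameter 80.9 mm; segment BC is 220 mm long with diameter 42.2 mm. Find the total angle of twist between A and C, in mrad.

ω = 375 rad/s, so T = P/ω = 181×745.7 / 375.0 = 359.9 N·m.
J_AB = π(0.0809)⁴/32 = 4.21×10^-6 m⁴; J_BC = π(0.0422)⁴/32 = 3.11×10^-7 m⁴.
θ = (T/G)·Σ L_i/J_i = (359.9/81.0×10⁹)·(1.55/4.21×10^-6 + 0.220/3.11×10^-7) = 4.778×10^-3 rad.

4.78 mrad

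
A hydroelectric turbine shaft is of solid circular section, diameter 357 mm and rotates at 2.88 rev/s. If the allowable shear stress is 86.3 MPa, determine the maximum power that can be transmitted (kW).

J = πd⁴/32 = π(0.357)⁴/32 = 1.595×10^-3 m⁴.
T_max = τ_allow·J/r = 8.63×10^7 × 1.595×10^-3 / 0.178 = 771000 N·m.
ω = 2π·2.88 = 18.10 rad/s, so P_max = T_max·ω = 1.395×10^7 W.

14000 kW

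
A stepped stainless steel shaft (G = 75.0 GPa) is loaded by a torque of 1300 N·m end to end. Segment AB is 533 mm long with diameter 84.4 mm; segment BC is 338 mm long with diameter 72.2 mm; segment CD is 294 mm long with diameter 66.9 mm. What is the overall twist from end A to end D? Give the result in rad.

0.00664 rad

J_AB = π(0.0844)⁴/32 = 4.98×10^-6 m⁴; J_BC = π(0.0722)⁴/32 = 2.67×10^-6 m⁴; J_CD = π(0.0669)⁴/32 = 1.97×10^-6 m⁴.
θ = (T/G)·Σ L_i/J_i = (1300/75.0×10⁹)·(0.533/4.98×10^-6 + 0.338/2.67×10^-6 + 0.294/1.97×10^-6) = 6.642×10^-3 rad.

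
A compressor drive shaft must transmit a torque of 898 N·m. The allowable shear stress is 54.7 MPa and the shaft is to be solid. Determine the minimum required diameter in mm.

For a solid shaft τ_max = 16T/(πd³), so d = (16T/(π τ_allow))^(1/3) = (16·898.0/(π·5.47×10^7))^(1/3) = 0.04373 m.

43.7 mm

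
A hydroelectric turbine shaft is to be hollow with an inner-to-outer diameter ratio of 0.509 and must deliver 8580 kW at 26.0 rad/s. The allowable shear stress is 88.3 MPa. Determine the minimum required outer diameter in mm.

ω = 26.0 rad/s, so T = P/ω = 8580×10³ / 26.00 = 330000 N·m.
For a hollow shaft with d_i/d_o = 0.509: τ_max = 16T/(π d_o³ (1−k⁴)), so d_o = [16T/(π τ_allow (1−k⁴))]^(1/3) = [16·330000/(π·8.83×10^7·0.9329)]^(1/3) = 0.2733 m.

273 mm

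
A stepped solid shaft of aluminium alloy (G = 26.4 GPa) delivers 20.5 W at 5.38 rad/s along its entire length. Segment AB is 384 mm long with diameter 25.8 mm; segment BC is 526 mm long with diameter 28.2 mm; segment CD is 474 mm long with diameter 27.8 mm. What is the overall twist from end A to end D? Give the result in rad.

0.00366 rad

ω = 5.38 rad/s, so T = P/ω = 20.5 / 5.380 = 3.810 N·m.
J_AB = π(0.0258)⁴/32 = 4.35×10^-8 m⁴; J_BC = π(0.0282)⁴/32 = 6.21×10^-8 m⁴; J_CD = π(0.0278)⁴/32 = 5.86×10^-8 m⁴.
θ = (T/G)·Σ L_i/J_i = (3.810/26.4×10⁹)·(0.384/4.35×10^-8 + 0.526/6.21×10^-8 + 0.474/5.86×10^-8) = 3.664×10^-3 rad.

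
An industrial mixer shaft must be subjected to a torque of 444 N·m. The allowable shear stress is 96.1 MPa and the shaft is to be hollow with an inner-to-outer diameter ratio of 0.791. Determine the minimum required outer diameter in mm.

33.8 mm

For a hollow shaft with d_i/d_o = 0.791: τ_max = 16T/(π d_o³ (1−k⁴)), so d_o = [16T/(π τ_allow (1−k⁴))]^(1/3) = [16·444.0/(π·9.61×10^7·0.6085)]^(1/3) = 0.03382 m.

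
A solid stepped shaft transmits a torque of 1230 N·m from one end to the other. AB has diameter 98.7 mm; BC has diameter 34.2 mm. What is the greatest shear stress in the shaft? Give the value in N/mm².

157 N/mm²

Under the same torque, τ_max = 16T/(πd³) is largest where d is smallest — segment BC (d = 34.2 mm).
τ_max = 16·1230/(π·(0.0342)³) = 1.566×10^8 Pa.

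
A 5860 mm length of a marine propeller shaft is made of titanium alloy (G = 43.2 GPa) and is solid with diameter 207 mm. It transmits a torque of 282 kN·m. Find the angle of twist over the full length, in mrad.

J = πd⁴/32 = π(0.207)⁴/32 = 1.803×10^-4 m⁴.
θ = T·L/(G·J) = 282000 × 5.86 / (43.2×10⁹ × 1.803×10^-4) = 0.2122 rad.

212 mrad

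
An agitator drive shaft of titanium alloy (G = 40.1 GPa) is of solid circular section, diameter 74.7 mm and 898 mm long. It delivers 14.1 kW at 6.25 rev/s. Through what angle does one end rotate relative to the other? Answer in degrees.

ω = 2π·6.25 = 39.27 rad/s, so T = P/ω = 14.1×10³ / 39.27 = 359.1 N·m.
J = πd⁴/32 = π(0.0747)⁴/32 = 3.057×10^-6 m⁴.
θ = T·L/(G·J) = 359.1 × 0.898 / (40.1×10⁹ × 3.057×10^-6) = 2.630×10^-3 rad.

0.151°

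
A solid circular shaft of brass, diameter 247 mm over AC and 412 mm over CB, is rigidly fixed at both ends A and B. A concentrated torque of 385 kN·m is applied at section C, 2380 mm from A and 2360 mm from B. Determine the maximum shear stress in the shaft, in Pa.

Compatibility: T_A·a/J_AC = T_B·b/J_CB with T_A + T_B = T₀.
J_AC = 3.65×10^-4 m⁴, J_CB = 2.83×10^-3 m⁴, so T_A = T₀·(J_AC/a)/((J_AC/a)+(J_CB/b)) = 43720 N·m, T_B = 341300 N·m.
τ in each portion: τ_AC = 1.48×10^7 Pa, τ_CB = 2.49×10^7 Pa; maximum is in CB.
τ_max = T_CB·r/J = 341300·0.206/2.83×10^-3 = 2.485×10^7 Pa.

2.49e7 Pa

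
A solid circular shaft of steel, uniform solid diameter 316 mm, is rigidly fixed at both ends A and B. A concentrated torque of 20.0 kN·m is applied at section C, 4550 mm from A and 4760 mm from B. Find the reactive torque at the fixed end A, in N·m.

10200 N·m

With uniform GJ and both ends fixed, compatibility θ_AC = θ_CB gives T_A·a = T_B·b, together with T_A + T_B = T₀.
T_A = T₀·b/(a+b) = 20000·4760/9310 = 10230 N·m; T_B = 9774 N·m.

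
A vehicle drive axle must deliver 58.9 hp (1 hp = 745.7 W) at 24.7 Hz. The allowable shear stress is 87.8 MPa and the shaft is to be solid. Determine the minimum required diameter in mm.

ω = 2π·24.7 = 155.2 rad/s, so T = P/ω = 58.9×745.7 / 155.2 = 283.0 N·m.
For a solid shaft τ_max = 16T/(πd³), so d = (16T/(π τ_allow))^(1/3) = (16·283.0/(π·8.78×10^7))^(1/3) = 0.02542 m.

25.4 mm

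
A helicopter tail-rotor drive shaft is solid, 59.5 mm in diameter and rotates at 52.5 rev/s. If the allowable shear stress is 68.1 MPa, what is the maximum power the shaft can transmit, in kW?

J = πd⁴/32 = π(0.0595)⁴/32 = 1.230×10^-6 m⁴.
T_max = τ_allow·J/r = 6.81×10^7 × 1.230×10^-6 / 0.0297 = 2817 N·m.
ω = 2π·52.5 = 329.9 rad/s, so P_max = T_max·ω = 9.291×10^5 W.

929 kW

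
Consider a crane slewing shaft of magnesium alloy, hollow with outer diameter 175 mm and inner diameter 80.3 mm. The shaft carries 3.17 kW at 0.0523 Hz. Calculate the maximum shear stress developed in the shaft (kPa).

9590 kPa

ω = 2π·0.0523 = 0.3286 rad/s, so T = P/ω = 3.17×10³ / 0.3286 = 9647 N·m.
J = π(d_o⁴ − d_i⁴)/32 = π(0.175⁴ − 0.0803⁴)/32 = 8.800×10^-5 m⁴.
τ_max = T·r/J = 9647 × 0.0875 / 8.800×10^-5 = 9.592×10^6 Pa.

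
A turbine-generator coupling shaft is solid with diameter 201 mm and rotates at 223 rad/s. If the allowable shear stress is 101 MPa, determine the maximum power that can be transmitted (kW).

J = πd⁴/32 = π(0.201)⁴/32 = 1.602×10^-4 m⁴.
T_max = τ_allow·J/r = 1.01×10^8 × 1.602×10^-4 / 0.101 = 161000 N·m.
ω = 223 rad/s, so P_max = T_max·ω = 3.591×10^7 W.

35900 kW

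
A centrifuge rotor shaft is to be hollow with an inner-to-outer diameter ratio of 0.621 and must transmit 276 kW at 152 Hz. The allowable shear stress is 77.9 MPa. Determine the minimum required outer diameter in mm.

ω = 2π·152 = 955.0 rad/s, so T = P/ω = 276×10³ / 955.0 = 289.0 N·m.
For a hollow shaft with d_i/d_o = 0.621: τ_max = 16T/(π d_o³ (1−k⁴)), so d_o = [16T/(π τ_allow (1−k⁴))]^(1/3) = [16·289.0/(π·7.79×10^7·0.8513)]^(1/3) = 0.02810 m.

28.1 mm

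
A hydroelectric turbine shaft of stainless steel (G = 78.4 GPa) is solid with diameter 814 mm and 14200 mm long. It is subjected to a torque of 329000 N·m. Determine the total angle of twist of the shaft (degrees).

0.0792°

J = πd⁴/32 = π(0.814)⁴/32 = 0.04310 m⁴.
θ = T·L/(G·J) = 329000 × 14.2 / (78.4×10⁹ × 0.04310) = 1.383×10^-3 rad.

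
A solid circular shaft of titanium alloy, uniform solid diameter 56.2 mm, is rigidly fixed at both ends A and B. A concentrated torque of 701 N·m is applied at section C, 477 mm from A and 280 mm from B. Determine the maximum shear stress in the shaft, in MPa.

With uniform GJ and both ends fixed, compatibility θ_AC = θ_CB gives T_A·a = T_B·b, together with T_A + T_B = T₀.
T_A = T₀·b/(a+b) = 701.0·280/757.0 = 259.3 N·m; T_B = 441.7 N·m.
τ in each portion: τ_AC = 7.44×10^6 Pa, τ_CB = 1.27×10^7 Pa; maximum is in CB.
τ_max = T_CB·r/J = 441.7·0.0281/9.79×10^-7 = 1.267×10^7 Pa.

12.7 MPa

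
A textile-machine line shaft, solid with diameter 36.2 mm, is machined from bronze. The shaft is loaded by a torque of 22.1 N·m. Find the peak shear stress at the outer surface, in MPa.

J = πd⁴/32 = π(0.0362)⁴/32 = 1.686×10^-7 m⁴.
τ_max = T·r/J = 22.10 × 0.0181 / 1.686×10^-7 = 2.373×10^6 Pa.

2.37 MPa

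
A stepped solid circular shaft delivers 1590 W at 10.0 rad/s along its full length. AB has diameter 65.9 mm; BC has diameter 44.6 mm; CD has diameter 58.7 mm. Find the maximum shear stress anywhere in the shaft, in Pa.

9.13e6 Pa

ω = 10.0 rad/s, so T = P/ω = 1590 / 10.00 = 159.0 N·m.
Under the same torque, τ_max = 16T/(πd³) is largest where d is smallest — segment BC (d = 44.6 mm).
τ_max = 16·159.0/(π·(0.0446)³) = 9.128×10^6 Pa.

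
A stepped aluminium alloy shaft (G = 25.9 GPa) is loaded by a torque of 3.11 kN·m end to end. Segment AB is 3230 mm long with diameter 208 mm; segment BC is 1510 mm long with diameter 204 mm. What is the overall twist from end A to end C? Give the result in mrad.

3.18 mrad

J_AB = π(0.208)⁴/32 = 1.84×10^-4 m⁴; J_BC = π(0.204)⁴/32 = 1.70×10^-4 m⁴.
θ = (T/G)·Σ L_i/J_i = (3110/25.9×10⁹)·(3.23/1.84×10^-4 + 1.51/1.70×10^-4) = 3.177×10^-3 rad.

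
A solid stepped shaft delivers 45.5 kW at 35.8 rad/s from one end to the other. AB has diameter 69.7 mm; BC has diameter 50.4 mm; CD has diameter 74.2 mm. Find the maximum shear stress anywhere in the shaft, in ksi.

7.33 ksi

ω = 35.8 rad/s, so T = P/ω = 45.5×10³ / 35.80 = 1271 N·m.
Under the same torque, τ_max = 16T/(πd³) is largest where d is smallest — segment BC (d = 50.4 mm).
τ_max = 16·1271/(π·(0.0504)³) = 5.056×10^7 Pa.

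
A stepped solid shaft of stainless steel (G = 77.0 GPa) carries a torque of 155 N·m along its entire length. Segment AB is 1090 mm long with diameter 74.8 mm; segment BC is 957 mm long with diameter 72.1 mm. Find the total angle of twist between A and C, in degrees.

0.0825°

J_AB = π(0.0748)⁴/32 = 3.07×10^-6 m⁴; J_BC = π(0.0721)⁴/32 = 2.65×10^-6 m⁴.
θ = (T/G)·Σ L_i/J_i = (155.0/77.0×10⁹)·(1.09/3.07×10^-6 + 0.957/2.65×10^-6) = 1.440×10^-3 rad.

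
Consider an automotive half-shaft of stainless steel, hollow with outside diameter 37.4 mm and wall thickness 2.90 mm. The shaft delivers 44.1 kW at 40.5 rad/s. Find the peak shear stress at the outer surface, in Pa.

2.16e8 Pa

ω = 40.5 rad/s, so T = P/ω = 44.1×10³ / 40.50 = 1089 N·m.
J = π(d_o⁴ − d_i⁴)/32 = π(0.0374⁴ − 0.0316⁴)/32 = 9.419×10^-8 m⁴.
τ_max = T·r/J = 1089 × 0.0187 / 9.419×10^-8 = 2.162×10^8 Pa.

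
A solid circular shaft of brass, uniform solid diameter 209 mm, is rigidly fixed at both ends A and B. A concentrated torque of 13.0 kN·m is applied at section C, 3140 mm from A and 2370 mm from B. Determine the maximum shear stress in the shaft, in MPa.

With uniform GJ and both ends fixed, compatibility θ_AC = θ_CB gives T_A·a = T_B·b, together with T_A + T_B = T₀.
T_A = T₀·b/(a+b) = 13000·2370/5510 = 5592 N·m; T_B = 7408 N·m.
τ in each portion: τ_AC = 3.12×10^6 Pa, τ_CB = 4.13×10^6 Pa; maximum is in CB.
τ_max = T_CB·r/J = 7408·0.104/1.87×10^-4 = 4.133×10^6 Pa.

4.13 MPa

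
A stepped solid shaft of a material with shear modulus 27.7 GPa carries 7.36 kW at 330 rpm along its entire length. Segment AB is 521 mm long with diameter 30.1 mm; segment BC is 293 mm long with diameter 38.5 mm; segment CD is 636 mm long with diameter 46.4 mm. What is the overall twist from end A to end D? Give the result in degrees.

ω = 2π·330/60 = 34.56 rad/s, so T = P/ω = 7.36×10³ / 34.56 = 213.0 N·m.
J_AB = π(0.0301)⁴/32 = 8.06×10^-8 m⁴; J_BC = π(0.0385)⁴/32 = 2.16×10^-7 m⁴; J_CD = π(0.0464)⁴/32 = 4.55×10^-7 m⁴.
θ = (T/G)·Σ L_i/J_i = (213.0/27.7×10⁹)·(0.521/8.06×10^-8 + 0.293/2.16×10^-7 + 0.636/4.55×10^-7) = 0.07090 rad.

4.06°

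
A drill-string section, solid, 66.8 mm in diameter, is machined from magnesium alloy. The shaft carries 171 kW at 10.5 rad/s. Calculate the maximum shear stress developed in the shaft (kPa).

278000 kPa

ω = 10.5 rad/s, so T = P/ω = 171×10³ / 10.50 = 16290 N·m.
J = πd⁴/32 = π(0.0668)⁴/32 = 1.955×10^-6 m⁴.
τ_max = T·r/J = 16290 × 0.0334 / 1.955×10^-6 = 2.783×10^8 Pa.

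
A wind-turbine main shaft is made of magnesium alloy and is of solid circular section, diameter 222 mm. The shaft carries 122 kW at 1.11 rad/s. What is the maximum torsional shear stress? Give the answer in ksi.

ω = 1.11 rad/s, so T = P/ω = 122×10³ / 1.110 = 109900 N·m.
J = πd⁴/32 = π(0.222)⁴/32 = 2.385×10^-4 m⁴.
τ_max = T·r/J = 109900 × 0.111 / 2.385×10^-4 = 5.116×10^7 Pa.

7.42 ksi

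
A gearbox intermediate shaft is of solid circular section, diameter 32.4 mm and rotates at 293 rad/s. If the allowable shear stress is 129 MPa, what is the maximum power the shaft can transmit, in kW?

J = πd⁴/32 = π(0.0324)⁴/32 = 1.082×10^-7 m⁴.
T_max = τ_allow·J/r = 1.29×10^8 × 1.082×10^-7 / 0.0162 = 861.5 N·m.
ω = 293 rad/s, so P_max = T_max·ω = 2.524×10^5 W.

252 kW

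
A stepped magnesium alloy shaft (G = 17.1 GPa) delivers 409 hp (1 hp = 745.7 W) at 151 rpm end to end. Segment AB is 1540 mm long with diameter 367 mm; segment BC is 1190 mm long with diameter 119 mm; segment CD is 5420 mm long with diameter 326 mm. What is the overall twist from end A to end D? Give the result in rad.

0.0747 rad

ω = 2π·151/60 = 15.81 rad/s, so T = P/ω = 409×745.7 / 15.81 = 19290 N·m.
J_AB = π(0.367)⁴/32 = 1.78×10^-3 m⁴; J_BC = π(0.119)⁴/32 = 1.97×10^-5 m⁴; J_CD = π(0.326)⁴/32 = 1.11×10^-3 m⁴.
θ = (T/G)·Σ L_i/J_i = (19290/17.1×10⁹)·(1.54/1.78×10^-3 + 1.19/1.97×10^-5 + 5.42/1.11×10^-3) = 0.07467 rad.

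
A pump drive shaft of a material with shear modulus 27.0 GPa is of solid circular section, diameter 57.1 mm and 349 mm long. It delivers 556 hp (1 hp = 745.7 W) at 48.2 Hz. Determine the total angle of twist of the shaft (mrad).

ω = 2π·48.2 = 302.8 rad/s, so T = P/ω = 556×745.7 / 302.8 = 1369 N·m.
J = πd⁴/32 = π(0.0571)⁴/32 = 1.044×10^-6 m⁴.
θ = T·L/(G·J) = 1369 × 0.349 / (27.0×10⁹ × 1.044×10^-6) = 0.01696 rad.

17.0 mrad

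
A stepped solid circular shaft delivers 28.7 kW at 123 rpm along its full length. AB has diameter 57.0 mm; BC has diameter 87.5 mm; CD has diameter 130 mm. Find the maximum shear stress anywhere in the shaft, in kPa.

ω = 2π·123/60 = 12.88 rad/s, so T = P/ω = 28.7×10³ / 12.88 = 2228 N·m.
Under the same torque, τ_max = 16T/(πd³) is largest where d is smallest — segment AB (d = 57.0 mm).
τ_max = 16·2228/(π·(0.0570)³) = 6.128×10^7 Pa.

61300 kPa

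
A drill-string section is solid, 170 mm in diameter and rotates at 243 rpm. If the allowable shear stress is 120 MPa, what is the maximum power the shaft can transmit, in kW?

2950 kW

J = πd⁴/32 = π(0.170)⁴/32 = 8.200×10^-5 m⁴.
T_max = τ_allow·J/r = 1.20×10^8 × 8.200×10^-5 / 0.0850 = 115800 N·m.
ω = 2π·243/60 = 25.45 rad/s, so P_max = T_max·ω = 2.946×10^6 W.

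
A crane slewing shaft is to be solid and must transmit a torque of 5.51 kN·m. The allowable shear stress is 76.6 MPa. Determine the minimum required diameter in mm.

For a solid shaft τ_max = 16T/(πd³), so d = (16T/(π τ_allow))^(1/3) = (16·5510/(π·7.66×10^7))^(1/3) = 0.07155 m.

71.6 mm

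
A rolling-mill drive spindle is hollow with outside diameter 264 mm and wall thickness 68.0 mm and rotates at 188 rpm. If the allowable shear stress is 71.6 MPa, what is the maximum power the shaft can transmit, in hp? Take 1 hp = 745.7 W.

J = π(d_o⁴ − d_i⁴)/32 = π(0.264⁴ − 0.128⁴)/32 = 4.505×10^-4 m⁴.
T_max = τ_allow·J/r = 7.16×10^7 × 4.505×10^-4 / 0.132 = 244400 N·m.
ω = 2π·188/60 = 19.69 rad/s, so P_max = T_max·ω = 4.811×10^6 W.

6450 hp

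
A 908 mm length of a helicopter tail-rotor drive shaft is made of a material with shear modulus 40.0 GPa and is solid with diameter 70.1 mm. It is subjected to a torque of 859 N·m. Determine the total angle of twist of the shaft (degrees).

J = πd⁴/32 = π(0.0701)⁴/32 = 2.371×10^-6 m⁴.
θ = T·L/(G·J) = 859.0 × 0.908 / (40.0×10⁹ × 2.371×10^-6) = 8.225×10^-3 rad.

0.471°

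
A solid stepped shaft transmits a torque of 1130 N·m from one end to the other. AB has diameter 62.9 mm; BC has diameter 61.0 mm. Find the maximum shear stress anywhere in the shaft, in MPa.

Under the same torque, τ_max = 16T/(πd³) is largest where d is smallest — segment BC (d = 61.0 mm).
τ_max = 16·1130/(π·(0.0610)³) = 2.535×10^7 Pa.

25.4 MPa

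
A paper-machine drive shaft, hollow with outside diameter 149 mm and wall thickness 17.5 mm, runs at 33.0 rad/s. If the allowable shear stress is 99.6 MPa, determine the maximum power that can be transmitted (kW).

1400 kW

J = π(d_o⁴ − d_i⁴)/32 = π(0.149⁴ − 0.114⁴)/32 = 3.181×10^-5 m⁴.
T_max = τ_allow·J/r = 9.96×10^7 × 3.181×10^-5 / 0.0745 = 42520 N·m.
ω = 33.0 rad/s, so P_max = T_max·ω = 1.403×10^6 W.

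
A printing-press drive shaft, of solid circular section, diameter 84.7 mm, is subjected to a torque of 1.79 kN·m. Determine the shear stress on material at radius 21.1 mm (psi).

J = πd⁴/32 = π(0.0847)⁴/32 = 5.053×10^-6 m⁴.
Shear stress varies linearly with radius: τ = T·r/J = 1790 × 0.0211 / 5.053×10^-6 = 7.475×10^6 Pa.

1080 psi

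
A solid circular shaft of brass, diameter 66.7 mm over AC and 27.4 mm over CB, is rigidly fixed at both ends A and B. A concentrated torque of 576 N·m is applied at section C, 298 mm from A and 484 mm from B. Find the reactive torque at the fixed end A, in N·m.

Compatibility: T_A·a/J_AC = T_B·b/J_CB with T_A + T_B = T₀.
J_AC = 1.94×10^-6 m⁴, J_CB = 5.53×10^-8 m⁴, so T_A = T₀·(J_AC/a)/((J_AC/a)+(J_CB/b)) = 566.1 N·m, T_B = 9.925 N·m.

566 N·m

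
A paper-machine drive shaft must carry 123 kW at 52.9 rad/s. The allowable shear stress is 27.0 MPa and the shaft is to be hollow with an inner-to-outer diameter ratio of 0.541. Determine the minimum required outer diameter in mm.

78.3 mm

ω = 52.9 rad/s, so T = P/ω = 123×10³ / 52.90 = 2325 N·m.
For a hollow shaft with d_i/d_o = 0.541: τ_max = 16T/(π d_o³ (1−k⁴)), so d_o = [16T/(π τ_allow (1−k⁴))]^(1/3) = [16·2325/(π·2.70×10^7·0.9143)]^(1/3) = 0.07828 m.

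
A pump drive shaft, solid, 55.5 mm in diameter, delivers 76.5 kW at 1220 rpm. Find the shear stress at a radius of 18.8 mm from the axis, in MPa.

12.1 MPa

ω = 2π·1220/60 = 127.8 rad/s, so T = P/ω = 76.5×10³ / 127.8 = 598.8 N·m.
J = πd⁴/32 = π(0.0555)⁴/32 = 9.315×10^-7 m⁴.
Shear stress varies linearly with radius: τ = T·r/J = 598.8 × 0.0188 / 9.315×10^-7 = 1.209×10^7 Pa.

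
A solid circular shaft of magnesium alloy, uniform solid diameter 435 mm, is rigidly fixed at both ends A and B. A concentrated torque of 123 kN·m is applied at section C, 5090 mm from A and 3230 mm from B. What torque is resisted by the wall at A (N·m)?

With uniform GJ and both ends fixed, compatibility θ_AC = θ_CB gives T_A·a = T_B·b, together with T_A + T_B = T₀.
T_A = T₀·b/(a+b) = 123000·3230/8320 = 47750 N·m; T_B = 75250 N·m.

47800 N·m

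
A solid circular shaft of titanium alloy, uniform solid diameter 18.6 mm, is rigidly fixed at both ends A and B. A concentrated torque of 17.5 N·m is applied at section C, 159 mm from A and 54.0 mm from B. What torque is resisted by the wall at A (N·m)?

With uniform GJ and both ends fixed, compatibility θ_AC = θ_CB gives T_A·a = T_B·b, together with T_A + T_B = T₀.
T_A = T₀·b/(a+b) = 17.50·54.0/213.0 = 4.437 N·m; T_B = 13.06 N·m.

4.44 N·m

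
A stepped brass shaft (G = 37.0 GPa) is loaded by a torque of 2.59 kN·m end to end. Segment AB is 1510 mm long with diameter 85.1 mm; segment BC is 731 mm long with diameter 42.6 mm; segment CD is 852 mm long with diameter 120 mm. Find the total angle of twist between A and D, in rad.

0.182 rad

J_AB = π(0.0851)⁴/32 = 5.15×10^-6 m⁴; J_BC = π(0.0426)⁴/32 = 3.23×10^-7 m⁴; J_CD = π(0.120)⁴/32 = 2.04×10^-5 m⁴.
θ = (T/G)·Σ L_i/J_i = (2590/37.0×10⁹)·(1.51/5.15×10^-6 + 0.731/3.23×10^-7 + 0.852/2.04×10^-5) = 0.1817 rad.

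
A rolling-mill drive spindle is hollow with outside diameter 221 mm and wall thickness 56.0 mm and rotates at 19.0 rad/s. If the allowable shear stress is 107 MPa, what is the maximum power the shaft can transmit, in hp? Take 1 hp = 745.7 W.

5440 hp

J = π(d_o⁴ − d_i⁴)/32 = π(0.221⁴ − 0.109⁴)/32 = 2.203×10^-4 m⁴.
T_max = τ_allow·J/r = 1.07×10^8 × 2.203×10^-4 / 0.111 = 213400 N·m.
ω = 19.0 rad/s, so P_max = T_max·ω = 4.054×10^6 W.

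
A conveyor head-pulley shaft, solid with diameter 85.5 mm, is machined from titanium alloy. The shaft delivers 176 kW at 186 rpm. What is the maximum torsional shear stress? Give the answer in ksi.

10.7 ksi

ω = 2π·186/60 = 19.48 rad/s, so T = P/ω = 176×10³ / 19.48 = 9036 N·m.
J = πd⁴/32 = π(0.0855)⁴/32 = 5.246×10^-6 m⁴.
τ_max = T·r/J = 9036 × 0.0428 / 5.246×10^-6 = 7.363×10^7 Pa.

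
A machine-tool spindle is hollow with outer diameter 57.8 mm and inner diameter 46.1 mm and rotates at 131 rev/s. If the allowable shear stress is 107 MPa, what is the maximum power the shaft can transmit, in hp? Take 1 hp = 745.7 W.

J = π(d_o⁴ − d_i⁴)/32 = π(0.0578⁴ − 0.0461⁴)/32 = 6.523×10^-7 m⁴.
T_max = τ_allow·J/r = 1.07×10^8 × 6.523×10^-7 / 0.0289 = 2415 N·m.
ω = 2π·131 = 823.1 rad/s, so P_max = T_max·ω = 1.988×10^6 W.

2670 hp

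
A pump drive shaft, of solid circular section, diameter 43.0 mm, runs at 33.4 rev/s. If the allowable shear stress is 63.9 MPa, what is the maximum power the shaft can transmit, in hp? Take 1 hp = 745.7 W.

J = πd⁴/32 = π(0.0430)⁴/32 = 3.356×10^-7 m⁴.
T_max = τ_allow·J/r = 6.39×10^7 × 3.356×10^-7 / 0.0215 = 997.6 N·m.
ω = 2π·33.4 = 209.9 rad/s, so P_max = T_max·ω = 2.093×10^5 W.

281 hp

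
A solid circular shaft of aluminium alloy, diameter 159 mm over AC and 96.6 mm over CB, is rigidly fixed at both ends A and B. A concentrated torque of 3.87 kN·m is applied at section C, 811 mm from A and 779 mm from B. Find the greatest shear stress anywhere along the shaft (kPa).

Compatibility: T_A·a/J_AC = T_B·b/J_CB with T_A + T_B = T₀.
J_AC = 6.27×10^-5 m⁴, J_CB = 8.55×10^-6 m⁴, so T_A = T₀·(J_AC/a)/((J_AC/a)+(J_CB/b)) = 3389 N·m, T_B = 480.7 N·m.
τ in each portion: τ_AC = 4.29×10^6 Pa, τ_CB = 2.72×10^6 Pa; maximum is in AC.
τ_max = T_AC·r/J = 3389·0.0795/6.27×10^-5 = 4.294×10^6 Pa.

4290 kPa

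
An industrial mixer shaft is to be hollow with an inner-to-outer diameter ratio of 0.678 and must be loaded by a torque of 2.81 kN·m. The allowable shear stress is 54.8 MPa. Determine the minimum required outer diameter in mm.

69.2 mm

For a hollow shaft with d_i/d_o = 0.678: τ_max = 16T/(π d_o³ (1−k⁴)), so d_o = [16T/(π τ_allow (1−k⁴))]^(1/3) = [16·2810/(π·5.48×10^7·0.7887)]^(1/3) = 0.06918 m.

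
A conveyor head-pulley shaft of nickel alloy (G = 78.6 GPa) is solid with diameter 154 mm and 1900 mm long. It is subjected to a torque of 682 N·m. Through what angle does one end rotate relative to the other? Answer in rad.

2.99e-4 rad

J = πd⁴/32 = π(0.154)⁴/32 = 5.522×10^-5 m⁴.
θ = T·L/(G·J) = 682.0 × 1.90 / (78.6×10⁹ × 5.522×10^-5) = 2.986×10^-4 rad.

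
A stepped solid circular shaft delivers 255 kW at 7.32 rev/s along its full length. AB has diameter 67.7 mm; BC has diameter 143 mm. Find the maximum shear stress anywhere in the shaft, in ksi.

13.2 ksi

ω = 2π·7.32 = 45.99 rad/s, so T = P/ω = 255×10³ / 45.99 = 5544 N·m.
Under the same torque, τ_max = 16T/(πd³) is largest where d is smallest — segment AB (d = 67.7 mm).
τ_max = 16·5544/(π·(0.0677)³) = 9.100×10^7 Pa.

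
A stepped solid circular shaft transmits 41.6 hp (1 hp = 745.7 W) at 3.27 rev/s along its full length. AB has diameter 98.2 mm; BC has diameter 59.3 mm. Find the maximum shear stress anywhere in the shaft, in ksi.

ω = 2π·3.27 = 20.55 rad/s, so T = P/ω = 41.6×745.7 / 20.55 = 1510 N·m.
Under the same torque, τ_max = 16T/(πd³) is largest where d is smallest — segment BC (d = 59.3 mm).
τ_max = 16·1510/(π·(0.0593)³) = 3.688×10^7 Pa.

5.35 ksi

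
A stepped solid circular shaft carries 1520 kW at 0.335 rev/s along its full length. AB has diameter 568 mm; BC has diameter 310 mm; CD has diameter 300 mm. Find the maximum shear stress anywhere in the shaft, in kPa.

ω = 2π·0.335 = 2.105 rad/s, so T = P/ω = 1520×10³ / 2.105 = 722100 N·m.
Under the same torque, τ_max = 16T/(πd³) is largest where d is smallest — segment CD (d = 300 mm).
τ_max = 16·722100/(π·(0.300)³) = 1.362×10^8 Pa.

136000 kPa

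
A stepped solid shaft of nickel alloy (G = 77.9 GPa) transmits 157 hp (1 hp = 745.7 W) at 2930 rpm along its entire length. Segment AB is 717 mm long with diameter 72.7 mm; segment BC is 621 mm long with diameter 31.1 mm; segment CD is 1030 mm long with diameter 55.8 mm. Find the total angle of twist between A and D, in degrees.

2.27°

ω = 2π·2930/60 = 306.8 rad/s, so T = P/ω = 157×745.7 / 306.8 = 381.6 N·m.
J_AB = π(0.0727)⁴/32 = 2.74×10^-6 m⁴; J_BC = π(0.0311)⁴/32 = 9.18×10^-8 m⁴; J_CD = π(0.0558)⁴/32 = 9.52×10^-7 m⁴.
θ = (T/G)·Σ L_i/J_i = (381.6/77.9×10⁹)·(0.717/2.74×10^-6 + 0.621/9.18×10^-8 + 1.03/9.52×10^-7) = 0.03970 rad.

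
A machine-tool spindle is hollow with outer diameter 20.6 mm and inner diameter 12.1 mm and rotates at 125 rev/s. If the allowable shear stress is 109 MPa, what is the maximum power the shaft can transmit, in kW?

129 kW

J = π(d_o⁴ − d_i⁴)/32 = π(0.0206⁴ − 0.0121⁴)/32 = 1.557×10^-8 m⁴.
T_max = τ_allow·J/r = 1.09×10^8 × 1.557×10^-8 / 0.0103 = 164.8 N·m.
ω = 2π·125 = 785.4 rad/s, so P_max = T_max·ω = 1.295×10^5 W.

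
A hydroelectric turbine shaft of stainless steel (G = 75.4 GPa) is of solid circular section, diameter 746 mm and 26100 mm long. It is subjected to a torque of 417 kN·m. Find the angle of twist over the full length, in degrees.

J = πd⁴/32 = π(0.746)⁴/32 = 0.03041 m⁴.
θ = T·L/(G·J) = 417000 × 26.1 / (75.4×10⁹ × 0.03041) = 4.747×10^-3 rad.

0.272°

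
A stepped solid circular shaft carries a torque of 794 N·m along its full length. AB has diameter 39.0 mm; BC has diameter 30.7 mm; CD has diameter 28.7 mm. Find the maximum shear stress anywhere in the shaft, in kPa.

171000 kPa

Under the same torque, τ_max = 16T/(πd³) is largest where d is smallest — segment CD (d = 28.7 mm).
τ_max = 16·794.0/(π·(0.0287)³) = 1.711×10^8 Pa.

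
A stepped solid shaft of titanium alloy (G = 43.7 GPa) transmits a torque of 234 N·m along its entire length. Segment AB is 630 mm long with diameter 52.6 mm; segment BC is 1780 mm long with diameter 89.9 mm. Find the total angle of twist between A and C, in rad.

J_AB = π(0.0526)⁴/32 = 7.52×10^-7 m⁴; J_BC = π(0.0899)⁴/32 = 6.41×10^-6 m⁴.
θ = (T/G)·Σ L_i/J_i = (234.0/43.7×10⁹)·(0.630/7.52×10^-7 + 1.78/6.41×10^-6) = 5.975×10^-3 rad.

0.00598 rad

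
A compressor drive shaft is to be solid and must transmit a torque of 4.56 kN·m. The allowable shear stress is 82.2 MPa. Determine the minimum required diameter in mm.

65.6 mm

For a solid shaft τ_max = 16T/(πd³), so d = (16T/(π τ_allow))^(1/3) = (16·4560/(π·8.22×10^7))^(1/3) = 0.06562 m.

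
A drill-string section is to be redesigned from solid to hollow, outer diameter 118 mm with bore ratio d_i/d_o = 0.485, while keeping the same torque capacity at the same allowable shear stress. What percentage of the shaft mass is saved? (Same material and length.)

20.6 %

Equal τ_max and T ⇒ the solid shaft needs d_s³ = d_o³(1−k⁴), so d_s = 118·(1−0.485⁴)^(1/3) = 115.8 mm.
Area ratio A_h/A_s = d_o²(1−k²)/d_s² = (1−k²)/(1−k⁴)^(2/3) = 0.7944.
Mass saving = 1 − 0.7944 = 20.6 %.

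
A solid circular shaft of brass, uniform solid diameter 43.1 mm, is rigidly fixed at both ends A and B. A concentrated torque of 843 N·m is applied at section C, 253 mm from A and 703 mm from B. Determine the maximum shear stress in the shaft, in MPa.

39.4 MPa

With uniform GJ and both ends fixed, compatibility θ_AC = θ_CB gives T_A·a = T_B·b, together with T_A + T_B = T₀.
T_A = T₀·b/(a+b) = 843.0·703/956.0 = 619.9 N·m; T_B = 223.1 N·m.
τ in each portion: τ_AC = 3.94×10^7 Pa, τ_CB = 1.42×10^7 Pa; maximum is in AC.
τ_max = T_AC·r/J = 619.9·0.0215/3.39×10^-7 = 3.943×10^7 Pa.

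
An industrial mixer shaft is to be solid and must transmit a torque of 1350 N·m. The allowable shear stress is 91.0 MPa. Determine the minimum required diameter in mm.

For a solid shaft τ_max = 16T/(πd³), so d = (16T/(π τ_allow))^(1/3) = (16·1350/(π·9.10×10^7))^(1/3) = 0.04228 m.

42.3 mm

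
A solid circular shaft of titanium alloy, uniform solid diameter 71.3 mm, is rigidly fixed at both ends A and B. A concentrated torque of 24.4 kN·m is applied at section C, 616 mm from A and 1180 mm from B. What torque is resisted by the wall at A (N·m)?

With uniform GJ and both ends fixed, compatibility θ_AC = θ_CB gives T_A·a = T_B·b, together with T_A + T_B = T₀.
T_A = T₀·b/(a+b) = 24400·1180/1796 = 16030 N·m; T_B = 8369 N·m.

16000 N·m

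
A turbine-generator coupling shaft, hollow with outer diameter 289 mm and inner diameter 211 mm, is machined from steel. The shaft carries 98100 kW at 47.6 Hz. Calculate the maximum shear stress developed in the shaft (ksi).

14.0 ksi

ω = 2π·47.6 = 299.1 rad/s, so T = P/ω = 98100×10³ / 299.1 = 328000 N·m.
J = π(d_o⁴ − d_i⁴)/32 = π(0.289⁴ − 0.211⁴)/32 = 4.902×10^-4 m⁴.
τ_max = T·r/J = 328000 × 0.144 / 4.902×10^-4 = 9.668×10^7 Pa.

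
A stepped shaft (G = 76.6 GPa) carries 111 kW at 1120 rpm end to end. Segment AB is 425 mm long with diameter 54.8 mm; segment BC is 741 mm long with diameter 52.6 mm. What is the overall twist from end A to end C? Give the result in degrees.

ω = 2π·1120/60 = 117.3 rad/s, so T = P/ω = 111×10³ / 117.3 = 946.4 N·m.
J_AB = π(0.0548)⁴/32 = 8.85×10^-7 m⁴; J_BC = π(0.0526)⁴/32 = 7.52×10^-7 m⁴.
θ = (T/G)·Σ L_i/J_i = (946.4/76.6×10⁹)·(0.425/8.85×10^-7 + 0.741/7.52×10^-7) = 0.01811 rad.

1.04°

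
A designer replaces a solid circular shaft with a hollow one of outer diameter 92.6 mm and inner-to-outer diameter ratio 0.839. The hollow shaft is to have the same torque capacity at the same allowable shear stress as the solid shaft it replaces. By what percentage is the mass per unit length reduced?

53.3 %

Equal τ_max and T ⇒ the solid shaft needs d_s³ = d_o³(1−k⁴), so d_s = 92.6·(1−0.839⁴)^(1/3) = 73.72 mm.
Area ratio A_h/A_s = d_o²(1−k²)/d_s² = (1−k²)/(1−k⁴)^(2/3) = 0.4672.
Mass saving = 1 − 0.4672 = 53.3 %.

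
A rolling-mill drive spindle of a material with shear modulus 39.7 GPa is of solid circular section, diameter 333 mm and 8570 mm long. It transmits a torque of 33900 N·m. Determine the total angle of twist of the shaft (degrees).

0.347°

J = πd⁴/32 = π(0.333)⁴/32 = 1.207×10^-3 m⁴.
θ = T·L/(G·J) = 33900 × 8.57 / (39.7×10⁹ × 1.207×10^-3) = 6.062×10^-3 rad.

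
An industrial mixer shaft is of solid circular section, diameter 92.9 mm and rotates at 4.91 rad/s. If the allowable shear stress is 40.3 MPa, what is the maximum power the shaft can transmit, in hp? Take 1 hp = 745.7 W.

41.8 hp

J = πd⁴/32 = π(0.0929)⁴/32 = 7.312×10^-6 m⁴.
T_max = τ_allow·J/r = 4.03×10^7 × 7.312×10^-6 / 0.0465 = 6344 N·m.
ω = 4.91 rad/s, so P_max = T_max·ω = 3.115×10^4 W.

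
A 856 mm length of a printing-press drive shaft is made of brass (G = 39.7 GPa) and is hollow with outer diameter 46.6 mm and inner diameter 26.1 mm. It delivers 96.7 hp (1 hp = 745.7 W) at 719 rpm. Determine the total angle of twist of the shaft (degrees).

ω = 2π·719/60 = 75.29 rad/s, so T = P/ω = 96.7×745.7 / 75.29 = 957.7 N·m.
J = π(d_o⁴ − d_i⁴)/32 = π(0.0466⁴ − 0.0261⁴)/32 = 4.174×10^-7 m⁴.
θ = T·L/(G·J) = 957.7 × 0.856 / (39.7×10⁹ × 4.174×10^-7) = 0.04947 rad.

2.83°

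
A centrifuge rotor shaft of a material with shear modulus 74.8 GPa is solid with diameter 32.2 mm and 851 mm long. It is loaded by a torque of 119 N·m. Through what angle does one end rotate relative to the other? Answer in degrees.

J = πd⁴/32 = π(0.0322)⁴/32 = 1.055×10^-7 m⁴.
θ = T·L/(G·J) = 119.0 × 0.851 / (74.8×10⁹ × 1.055×10^-7) = 0.01283 rad.

0.735°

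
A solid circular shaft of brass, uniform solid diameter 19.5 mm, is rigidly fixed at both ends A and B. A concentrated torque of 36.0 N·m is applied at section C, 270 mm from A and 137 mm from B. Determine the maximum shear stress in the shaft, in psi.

With uniform GJ and both ends fixed, compatibility θ_AC = θ_CB gives T_A·a = T_B·b, together with T_A + T_B = T₀.
T_A = T₀·b/(a+b) = 36.00·137/407.0 = 12.12 N·m; T_B = 23.88 N·m.
τ in each portion: τ_AC = 8.32×10^6 Pa, τ_CB = 1.64×10^7 Pa; maximum is in CB.
τ_max = T_CB·r/J = 23.88·0.00975/1.42×10^-8 = 1.640×10^7 Pa.

2380 psi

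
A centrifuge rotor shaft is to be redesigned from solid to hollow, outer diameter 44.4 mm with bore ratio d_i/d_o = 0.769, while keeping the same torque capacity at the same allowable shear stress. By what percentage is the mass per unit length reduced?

Equal τ_max and T ⇒ the solid shaft needs d_s³ = d_o³(1−k⁴), so d_s = 44.4·(1−0.769⁴)^(1/3) = 38.47 mm.
Area ratio A_h/A_s = d_o²(1−k²)/d_s² = (1−k²)/(1−k⁴)^(2/3) = 0.5444.
Mass saving = 1 − 0.5444 = 45.6 %.

45.6 %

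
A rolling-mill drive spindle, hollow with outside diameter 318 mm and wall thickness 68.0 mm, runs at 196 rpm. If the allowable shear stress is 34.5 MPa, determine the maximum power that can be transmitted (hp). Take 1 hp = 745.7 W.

J = π(d_o⁴ − d_i⁴)/32 = π(0.318⁴ − 0.182⁴)/32 = 8.962×10^-4 m⁴.
T_max = τ_allow·J/r = 3.45×10^7 × 8.962×10^-4 / 0.159 = 194500 N·m.
ω = 2π·196/60 = 20.53 rad/s, so P_max = T_max·ω = 3.991×10^6 W.

5350 hp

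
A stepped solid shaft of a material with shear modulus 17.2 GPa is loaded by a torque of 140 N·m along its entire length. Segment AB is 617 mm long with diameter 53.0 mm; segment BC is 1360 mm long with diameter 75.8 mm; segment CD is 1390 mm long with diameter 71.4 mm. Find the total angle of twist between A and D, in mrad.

J_AB = π(0.0530)⁴/32 = 7.75×10^-7 m⁴; J_BC = π(0.0758)⁴/32 = 3.24×10^-6 m⁴; J_CD = π(0.0714)⁴/32 = 2.55×10^-6 m⁴.
θ = (T/G)·Σ L_i/J_i = (140.0/17.2×10⁹)·(0.617/7.75×10^-7 + 1.36/3.24×10^-6 + 1.39/2.55×10^-6) = 0.01433 rad.

14.3 mrad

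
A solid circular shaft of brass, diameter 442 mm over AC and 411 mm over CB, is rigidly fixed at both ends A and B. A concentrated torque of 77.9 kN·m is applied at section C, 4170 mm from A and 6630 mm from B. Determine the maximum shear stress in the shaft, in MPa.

Compatibility: T_A·a/J_AC = T_B·b/J_CB with T_A + T_B = T₀.
J_AC = 3.75×10^-3 m⁴, J_CB = 2.80×10^-3 m⁴, so T_A = T₀·(J_AC/a)/((J_AC/a)+(J_CB/b)) = 52990 N·m, T_B = 24910 N·m.
τ in each portion: τ_AC = 3.13×10^6 Pa, τ_CB = 1.83×10^6 Pa; maximum is in AC.
τ_max = T_AC·r/J = 52990·0.221/3.75×10^-3 = 3.125×10^6 Pa.

3.13 MPa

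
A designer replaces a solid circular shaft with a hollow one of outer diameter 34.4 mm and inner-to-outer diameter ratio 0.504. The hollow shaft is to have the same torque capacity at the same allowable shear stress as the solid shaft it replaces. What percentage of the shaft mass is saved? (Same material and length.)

22.0 %

Equal τ_max and T ⇒ the solid shaft needs d_s³ = d_o³(1−k⁴), so d_s = 34.4·(1−0.504⁴)^(1/3) = 33.64 mm.
Area ratio A_h/A_s = d_o²(1−k²)/d_s² = (1−k²)/(1−k⁴)^(2/3) = 0.7799.
Mass saving = 1 − 0.7799 = 22.0 %.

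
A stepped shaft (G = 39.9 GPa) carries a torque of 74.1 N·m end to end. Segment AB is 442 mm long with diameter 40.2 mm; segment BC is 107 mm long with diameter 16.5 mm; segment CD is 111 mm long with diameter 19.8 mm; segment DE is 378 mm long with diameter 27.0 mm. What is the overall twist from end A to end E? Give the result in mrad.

J_AB = π(0.0402)⁴/32 = 2.56×10^-7 m⁴; J_BC = π(0.0165)⁴/32 = 7.28×10^-9 m⁴; J_CD = π(0.0198)⁴/32 = 1.51×10^-8 m⁴; J_DE = π(0.0270)⁴/32 = 5.22×10^-8 m⁴.
θ = (T/G)·Σ L_i/J_i = (74.10/39.9×10⁹)·(0.442/2.56×10^-7 + 0.107/7.28×10^-9 + 0.111/1.51×10^-8 + 0.378/5.22×10^-8) = 0.05763 rad.

57.6 mrad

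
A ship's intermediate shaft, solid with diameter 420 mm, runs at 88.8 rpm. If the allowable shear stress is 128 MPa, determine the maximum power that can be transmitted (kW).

17300 kW

J = πd⁴/32 = π(0.420)⁴/32 = 3.055×10^-3 m⁴.
T_max = τ_allow·J/r = 1.28×10^8 × 3.055×10^-3 / 0.210 = 1.862e6 N·m.
ω = 2π·88.8/60 = 9.299 rad/s, so P_max = T_max·ω = 1.732×10^7 W.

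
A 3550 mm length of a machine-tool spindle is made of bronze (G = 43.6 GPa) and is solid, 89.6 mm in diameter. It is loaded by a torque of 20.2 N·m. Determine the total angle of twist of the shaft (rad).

2.60e-4 rad

J = πd⁴/32 = π(0.0896)⁴/32 = 6.327×10^-6 m⁴.
θ = T·L/(G·J) = 20.20 × 3.55 / (43.6×10⁹ × 6.327×10^-6) = 2.599×10^-4 rad.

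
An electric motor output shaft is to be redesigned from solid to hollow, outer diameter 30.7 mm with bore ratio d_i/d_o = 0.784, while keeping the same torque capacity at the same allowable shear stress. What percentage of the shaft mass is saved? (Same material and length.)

47.1 %

Equal τ_max and T ⇒ the solid shaft needs d_s³ = d_o³(1−k⁴), so d_s = 30.7·(1−0.784⁴)^(1/3) = 26.21 mm.
Area ratio A_h/A_s = d_o²(1−k²)/d_s² = (1−k²)/(1−k⁴)^(2/3) = 0.5287.
Mass saving = 1 − 0.5287 = 47.1 %.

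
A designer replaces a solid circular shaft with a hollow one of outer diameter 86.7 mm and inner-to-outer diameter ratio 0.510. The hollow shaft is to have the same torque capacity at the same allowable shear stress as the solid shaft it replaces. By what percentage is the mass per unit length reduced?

22.5 %

Equal τ_max and T ⇒ the solid shaft needs d_s³ = d_o³(1−k⁴), so d_s = 86.7·(1−0.510⁴)^(1/3) = 84.70 mm.
Area ratio A_h/A_s = d_o²(1−k²)/d_s² = (1−k²)/(1−k⁴)^(2/3) = 0.7753.
Mass saving = 1 − 0.7753 = 22.5 %.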